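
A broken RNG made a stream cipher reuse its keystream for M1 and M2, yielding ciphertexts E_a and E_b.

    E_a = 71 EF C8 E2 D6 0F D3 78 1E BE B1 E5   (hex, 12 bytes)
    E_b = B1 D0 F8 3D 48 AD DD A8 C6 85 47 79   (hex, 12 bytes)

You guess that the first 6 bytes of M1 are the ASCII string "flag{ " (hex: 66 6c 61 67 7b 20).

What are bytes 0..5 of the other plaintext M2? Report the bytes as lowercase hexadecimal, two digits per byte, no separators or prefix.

First, E_a ⊕ E_b = (M1 ⊕ K) ⊕ (M2 ⊕ K) = M1 ⊕ M2, so the key drops out. Then M2 = (M1 ⊕ M2) ⊕ M1 over the first 6 bytes.
byte 0: (71 ⊕ b1) ⊕ 66 = c0 ⊕ 66 = a6
byte 1: (ef ⊕ d0) ⊕ 6c = 3f ⊕ 6c = 53
byte 2: (c8 ⊕ f8) ⊕ 61 = 30 ⊕ 61 = 51
byte 3: (e2 ⊕ 3d) ⊕ 67 = df ⊕ 67 = b8
byte 4: (d6 ⊕ 48) ⊕ 7b = 9e ⊕ 7b = e5
byte 5: (0f ⊕ ad) ⊕ 20 = a2 ⊕ 20 = 82

a65351b8e582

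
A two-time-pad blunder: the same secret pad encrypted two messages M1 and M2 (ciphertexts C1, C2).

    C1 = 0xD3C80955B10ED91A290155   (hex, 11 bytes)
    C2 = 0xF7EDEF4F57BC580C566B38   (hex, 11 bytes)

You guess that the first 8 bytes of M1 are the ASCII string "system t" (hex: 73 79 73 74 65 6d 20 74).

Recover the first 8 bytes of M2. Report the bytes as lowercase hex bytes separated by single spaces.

57 5c 95 6e 83 df a1 62

First, C1 ⊕ C2 = (M1 ⊕ K) ⊕ (M2 ⊕ K) = M1 ⊕ M2, so the key drops out. Then M2 = (M1 ⊕ M2) ⊕ M1 over the first 8 bytes.
byte 0: (d3 ⊕ f7) ⊕ 73 = 24 ⊕ 73 = 57
byte 1: (c8 ⊕ ed) ⊕ 79 = 25 ⊕ 79 = 5c
byte 2: (09 ⊕ ef) ⊕ 73 = e6 ⊕ 73 = 95
byte 3: (55 ⊕ 4f) ⊕ 74 = 1a ⊕ 74 = 6e
byte 4: (b1 ⊕ 57) ⊕ 65 = e6 ⊕ 65 = 83
byte 5: (0e ⊕ bc) ⊕ 6d = b2 ⊕ 6d = df
byte 6: (d9 ⊕ 58) ⊕ 20 = 81 ⊕ 20 = a1
byte 7: (1a ⊕ 0c) ⊕ 74 = 16 ⊕ 74 = 62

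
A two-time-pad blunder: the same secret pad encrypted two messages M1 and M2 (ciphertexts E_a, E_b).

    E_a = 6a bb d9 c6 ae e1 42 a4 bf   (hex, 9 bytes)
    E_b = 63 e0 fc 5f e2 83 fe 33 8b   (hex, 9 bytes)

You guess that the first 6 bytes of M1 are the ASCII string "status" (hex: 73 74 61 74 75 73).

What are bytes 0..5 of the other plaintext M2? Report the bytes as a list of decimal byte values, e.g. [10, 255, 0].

[122, 47, 68, 237, 57, 17]

First, E_a ⊕ E_b = (M1 ⊕ K) ⊕ (M2 ⊕ K) = M1 ⊕ M2, so the key drops out. Then M2 = (M1 ⊕ M2) ⊕ M1 over the first 6 bytes.
byte 0: (6a ⊕ 63) ⊕ 73 = 09 ⊕ 73 = 7a
byte 1: (bb ⊕ e0) ⊕ 74 = 5b ⊕ 74 = 2f
byte 2: (d9 ⊕ fc) ⊕ 61 = 25 ⊕ 61 = 44
byte 3: (c6 ⊕ 5f) ⊕ 74 = 99 ⊕ 74 = ed
byte 4: (ae ⊕ e2) ⊕ 75 = 4c ⊕ 75 = 39
byte 5: (e1 ⊕ 83) ⊕ 73 = 62 ⊕ 73 = 11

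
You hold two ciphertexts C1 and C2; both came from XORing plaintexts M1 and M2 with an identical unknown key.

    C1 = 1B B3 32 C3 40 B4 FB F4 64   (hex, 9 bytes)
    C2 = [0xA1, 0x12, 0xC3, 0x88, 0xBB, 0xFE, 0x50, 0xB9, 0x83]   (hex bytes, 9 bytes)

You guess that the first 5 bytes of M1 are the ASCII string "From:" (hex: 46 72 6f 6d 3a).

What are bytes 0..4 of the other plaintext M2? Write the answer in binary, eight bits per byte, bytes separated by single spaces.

11111100 11010011 10011110 00100110 11000001

First, C1 ⊕ C2 = (M1 ⊕ K) ⊕ (M2 ⊕ K) = M1 ⊕ M2, so the key drops out. Then M2 = (M1 ⊕ M2) ⊕ M1 over the first 5 bytes.
byte 0: (1b ^ a1) ^ 46 = ba ^ 46 = fc
byte 1: (b3 ^ 12) ^ 72 = a1 ^ 72 = d3
byte 2: (32 ^ c3) ^ 6f = f1 ^ 6f = 9e
byte 3: (c3 ^ 88) ^ 6d = 4b ^ 6d = 26
byte 4: (40 ^ bb) ^ 3a = fb ^ 3a = c1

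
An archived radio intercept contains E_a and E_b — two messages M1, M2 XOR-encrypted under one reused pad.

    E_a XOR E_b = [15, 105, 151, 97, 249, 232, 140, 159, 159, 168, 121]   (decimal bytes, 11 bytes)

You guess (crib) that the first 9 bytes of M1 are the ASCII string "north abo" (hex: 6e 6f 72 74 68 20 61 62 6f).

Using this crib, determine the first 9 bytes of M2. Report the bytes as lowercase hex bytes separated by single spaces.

Since E_a ⊕ E_b = M1 ⊕ M2, XORing with the guessed M1 bytes yields the corresponding M2 bytes: M2 = (E_a ⊕ E_b) ⊕ M1.
byte 0: 00001111 xor 01101110 = 01100001
byte 1: 01101001 xor 01101111 = 00000110
byte 2: 10010111 xor 01110010 = 11100101
byte 3: 01100001 xor 01110100 = 00010101
byte 4: 11111001 xor 01101000 = 10010001
byte 5: 11101000 xor 00100000 = 11001000
byte 6: 10001100 xor 01100001 = 11101101
byte 7: 10011111 xor 01100010 = 11111101
byte 8: 10011111 xor 01101111 = 11110000

61 06 e5 15 91 c8 ed fd f0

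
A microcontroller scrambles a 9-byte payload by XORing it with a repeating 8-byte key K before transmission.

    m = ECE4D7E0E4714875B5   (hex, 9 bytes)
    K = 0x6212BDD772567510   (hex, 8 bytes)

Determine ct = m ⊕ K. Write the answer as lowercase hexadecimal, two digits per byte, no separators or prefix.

The 8-byte key repeats, so the effective keystream is 62 12 bd d7 72 56 75 10 62.
byte 0: ec ^ 62 = 8e
byte 1: e4 ^ 12 = f6
byte 2: d7 ^ bd = 6a
byte 3: e0 ^ d7 = 37
byte 4: e4 ^ 72 = 96
byte 5: 71 ^ 56 = 27
byte 6: 48 ^ 75 = 3d
byte 7: 75 ^ 10 = 65
byte 8: b5 ^ 62 = d7

8ef66a3796273d65d7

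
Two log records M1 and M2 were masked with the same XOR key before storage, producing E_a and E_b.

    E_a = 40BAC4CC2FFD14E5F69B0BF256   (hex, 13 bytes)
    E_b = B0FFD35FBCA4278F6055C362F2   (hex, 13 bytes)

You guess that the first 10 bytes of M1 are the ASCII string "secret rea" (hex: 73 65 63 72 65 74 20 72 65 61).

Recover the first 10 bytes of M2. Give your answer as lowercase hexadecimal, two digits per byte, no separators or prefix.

832074e1f62d1318f3af

First, E_a ⊕ E_b = (M1 ⊕ K) ⊕ (M2 ⊕ K) = M1 ⊕ M2, so the key drops out. Then M2 = (M1 ⊕ M2) ⊕ M1 over the first 10 bytes.
byte 0: (40 XOR b0) XOR 73 = f0 XOR 73 = 83
byte 1: (ba XOR ff) XOR 65 = 45 XOR 65 = 20
byte 2: (c4 XOR d3) XOR 63 = 17 XOR 63 = 74
byte 3: (cc XOR 5f) XOR 72 = 93 XOR 72 = e1
byte 4: (2f XOR bc) XOR 65 = 93 XOR 65 = f6
byte 5: (fd XOR a4) XOR 74 = 59 XOR 74 = 2d
byte 6: (14 XOR 27) XOR 20 = 33 XOR 20 = 13
byte 7: (e5 XOR 8f) XOR 72 = 6a XOR 72 = 18
byte 8: (f6 XOR 60) XOR 65 = 96 XOR 65 = f3
byte 9: (9b XOR 55) XOR 61 = ce XOR 61 = af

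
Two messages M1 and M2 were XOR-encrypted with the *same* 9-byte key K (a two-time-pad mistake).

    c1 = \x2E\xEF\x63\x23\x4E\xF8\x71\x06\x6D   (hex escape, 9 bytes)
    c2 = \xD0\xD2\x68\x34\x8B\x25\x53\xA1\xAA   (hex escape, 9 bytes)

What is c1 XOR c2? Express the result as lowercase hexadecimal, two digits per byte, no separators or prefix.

fe3d0b17c5dd22a7c7

c1 ⊕ c2 = (M1 ⊕ K) ⊕ (M2 ⊕ K) = M1 ⊕ M2 — the shared key cancels under XOR.
 46 ⊕ 208 = 254
239 ⊕ 210 =  61
 99 ⊕ 104 =  11
 35 ⊕  52 =  23
 78 ⊕ 139 = 197
248 ⊕  37 = 221
113 ⊕  83 =  34
  6 ⊕ 161 = 167
109 ⊕ 170 = 199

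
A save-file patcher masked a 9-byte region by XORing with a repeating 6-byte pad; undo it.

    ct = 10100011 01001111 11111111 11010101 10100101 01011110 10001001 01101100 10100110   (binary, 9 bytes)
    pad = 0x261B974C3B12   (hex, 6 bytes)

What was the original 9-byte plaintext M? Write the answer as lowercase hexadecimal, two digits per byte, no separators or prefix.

The 6-byte key repeats, so the effective keystream is 26 1b 97 4c 3b 12 26 1b 97.
byte 0: a3 xor 26 = 85
byte 1: 4f xor 1b = 54
byte 2: ff xor 97 = 68
byte 3: d5 xor 4c = 99
byte 4: a5 xor 3b = 9e
byte 5: 5e xor 12 = 4c
byte 6: 89 xor 26 = af
byte 7: 6c xor 1b = 77
byte 8: a6 xor 97 = 31

855468999e4caf7731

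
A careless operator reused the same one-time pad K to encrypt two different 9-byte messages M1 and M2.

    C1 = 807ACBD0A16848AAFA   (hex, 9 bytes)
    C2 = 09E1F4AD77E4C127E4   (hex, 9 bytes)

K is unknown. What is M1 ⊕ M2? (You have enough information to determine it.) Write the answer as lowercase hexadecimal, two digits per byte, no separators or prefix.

C1 ⊕ C2 = (M1 ⊕ K) ⊕ (M2 ⊕ K) = M1 ⊕ M2 — the shared key cancels under XOR.
byte 0: 128 ^   9 = 137
byte 1: 122 ^ 225 = 155
byte 2: 203 ^ 244 =  63
byte 3: 208 ^ 173 = 125
byte 4: 161 ^ 119 = 214
byte 5: 104 ^ 228 = 140
byte 6:  72 ^ 193 = 137
byte 7: 170 ^  39 = 141
byte 8: 250 ^ 228 =  30

899b3f7dd68c898d1e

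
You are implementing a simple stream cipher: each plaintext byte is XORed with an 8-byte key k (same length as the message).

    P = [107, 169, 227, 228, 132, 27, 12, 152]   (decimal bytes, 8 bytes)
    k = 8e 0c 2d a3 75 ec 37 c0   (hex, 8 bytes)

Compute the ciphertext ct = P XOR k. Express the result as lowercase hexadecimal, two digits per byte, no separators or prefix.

e5a5ce47f1f73b58

XOR is its own inverse, so applying the key byte-wise gives the result directly.
byte 0: 6b XOR 8e = e5
byte 1: a9 XOR 0c = a5
byte 2: e3 XOR 2d = ce
byte 3: e4 XOR a3 = 47
byte 4: 84 XOR 75 = f1
byte 5: 1b XOR ec = f7
byte 6: 0c XOR 37 = 3b
byte 7: 98 XOR c0 = 58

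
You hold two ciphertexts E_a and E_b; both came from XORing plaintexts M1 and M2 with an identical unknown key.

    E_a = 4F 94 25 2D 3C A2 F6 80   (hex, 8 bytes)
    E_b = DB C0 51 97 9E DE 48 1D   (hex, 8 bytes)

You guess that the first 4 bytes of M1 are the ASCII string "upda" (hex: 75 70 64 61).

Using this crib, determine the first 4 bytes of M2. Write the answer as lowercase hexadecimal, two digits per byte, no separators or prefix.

e12410db

First, E_a ⊕ E_b = (M1 ⊕ K) ⊕ (M2 ⊕ K) = M1 ⊕ M2, so the key drops out. Then M2 = (M1 ⊕ M2) ⊕ M1 over the first 4 bytes.
byte 0: (4f xor db) xor 75 = 94 xor 75 = e1
byte 1: (94 xor c0) xor 70 = 54 xor 70 = 24
byte 2: (25 xor 51) xor 64 = 74 xor 64 = 10
byte 3: (2d xor 97) xor 61 = ba xor 61 = db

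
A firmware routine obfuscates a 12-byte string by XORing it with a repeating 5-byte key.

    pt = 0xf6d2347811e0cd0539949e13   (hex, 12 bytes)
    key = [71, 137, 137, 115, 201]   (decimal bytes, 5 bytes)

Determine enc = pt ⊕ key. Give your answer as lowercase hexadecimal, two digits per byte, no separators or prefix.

The 5-byte key repeats, so the effective keystream is 47 89 89 73 c9 47 89 89 73 c9 47 89.
byte 0: f6 XOR 47 = b1
byte 1: d2 XOR 89 = 5b
byte 2: 34 XOR 89 = bd
byte 3: 78 XOR 73 = 0b
byte 4: 11 XOR c9 = d8
byte 5: e0 XOR 47 = a7
byte 6: cd XOR 89 = 44
byte 7: 05 XOR 89 = 8c
byte 8: 39 XOR 73 = 4a
byte 9: 94 XOR c9 = 5d
byte 10: 9e XOR 47 = d9
byte 11: 13 XOR 89 = 9a

b15bbd0bd8a7448c4a5dd99a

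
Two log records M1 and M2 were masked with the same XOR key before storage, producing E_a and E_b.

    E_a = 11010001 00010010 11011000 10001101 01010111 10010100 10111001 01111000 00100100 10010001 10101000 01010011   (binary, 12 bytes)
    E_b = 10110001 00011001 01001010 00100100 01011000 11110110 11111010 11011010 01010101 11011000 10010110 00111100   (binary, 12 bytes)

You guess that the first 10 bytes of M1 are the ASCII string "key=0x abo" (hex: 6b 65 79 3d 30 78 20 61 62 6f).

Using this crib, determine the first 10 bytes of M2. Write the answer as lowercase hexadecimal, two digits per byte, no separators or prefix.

0b6eeb943f1a63c31326

First, E_a ⊕ E_b = (M1 ⊕ K) ⊕ (M2 ⊕ K) = M1 ⊕ M2, so the key drops out. Then M2 = (M1 ⊕ M2) ⊕ M1 over the first 10 bytes.
byte 0: (d1 xor b1) xor 6b = 60 xor 6b = 0b
byte 1: (12 xor 19) xor 65 = 0b xor 65 = 6e
byte 2: (d8 xor 4a) xor 79 = 92 xor 79 = eb
byte 3: (8d xor 24) xor 3d = a9 xor 3d = 94
byte 4: (57 xor 58) xor 30 = 0f xor 30 = 3f
byte 5: (94 xor f6) xor 78 = 62 xor 78 = 1a
byte 6: (b9 xor fa) xor 20 = 43 xor 20 = 63
byte 7: (78 xor da) xor 61 = a2 xor 61 = c3
byte 8: (24 xor 55) xor 62 = 71 xor 62 = 13
byte 9: (91 xor d8) xor 6f = 49 xor 6f = 26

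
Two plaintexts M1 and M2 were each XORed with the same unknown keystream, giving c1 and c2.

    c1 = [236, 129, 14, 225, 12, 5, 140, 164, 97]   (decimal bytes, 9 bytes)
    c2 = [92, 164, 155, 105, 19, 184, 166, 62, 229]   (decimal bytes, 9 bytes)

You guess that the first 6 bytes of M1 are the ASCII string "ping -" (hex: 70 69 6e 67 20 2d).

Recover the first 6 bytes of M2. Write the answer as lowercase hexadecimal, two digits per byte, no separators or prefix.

c04cfbef3f90

First, c1 ⊕ c2 = (M1 ⊕ K) ⊕ (M2 ⊕ K) = M1 ⊕ M2, so the key drops out. Then M2 = (M1 ⊕ M2) ⊕ M1 over the first 6 bytes.
byte 0: (ec xor 5c) xor 70 = b0 xor 70 = c0
byte 1: (81 xor a4) xor 69 = 25 xor 69 = 4c
byte 2: (0e xor 9b) xor 6e = 95 xor 6e = fb
byte 3: (e1 xor 69) xor 67 = 88 xor 67 = ef
byte 4: (0c xor 13) xor 20 = 1f xor 20 = 3f
byte 5: (05 xor b8) xor 2d = bd xor 2d = 90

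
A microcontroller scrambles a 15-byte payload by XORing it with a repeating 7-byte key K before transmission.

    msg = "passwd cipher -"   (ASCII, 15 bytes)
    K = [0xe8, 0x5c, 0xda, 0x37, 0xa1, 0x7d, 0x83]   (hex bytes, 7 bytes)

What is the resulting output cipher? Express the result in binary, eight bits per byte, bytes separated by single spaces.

10011000 00111101 10101001 01000100 11010110 00011001 10100011 10001011 00110101 10101010 01011111 11000100 00001111 10100011 11000101

The 7-byte key repeats, so the effective keystream is e8 5c da 37 a1 7d 83 e8 5c da 37 a1 7d 83 e8.
byte 0: 01110000 xor 11101000 = 10011000
byte 1: 01100001 xor 01011100 = 00111101
byte 2: 01110011 xor 11011010 = 10101001
byte 3: 01110011 xor 00110111 = 01000100
byte 4: 01110111 xor 10100001 = 11010110
byte 5: 01100100 xor 01111101 = 00011001
byte 6: 00100000 xor 10000011 = 10100011
byte 7: 01100011 xor 11101000 = 10001011
byte 8: 01101001 xor 01011100 = 00110101
byte 9: 01110000 xor 11011010 = 10101010
byte 10: 01101000 xor 00110111 = 01011111
byte 11: 01100101 xor 10100001 = 11000100
byte 12: 01110010 xor 01111101 = 00001111
byte 13: 00100000 xor 10000011 = 10100011
byte 14: 00101101 xor 11101000 = 11000101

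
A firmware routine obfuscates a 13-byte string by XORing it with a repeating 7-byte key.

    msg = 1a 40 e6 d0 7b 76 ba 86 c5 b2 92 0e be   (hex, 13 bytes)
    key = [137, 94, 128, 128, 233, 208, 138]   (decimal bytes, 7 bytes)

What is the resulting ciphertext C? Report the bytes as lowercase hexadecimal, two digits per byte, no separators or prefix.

The 7-byte key repeats, so the effective keystream is 89 5e 80 80 e9 d0 8a 89 5e 80 80 e9 d0.
byte 0: 1a ^ 89 = 93
byte 1: 40 ^ 5e = 1e
byte 2: e6 ^ 80 = 66
byte 3: d0 ^ 80 = 50
byte 4: 7b ^ e9 = 92
byte 5: 76 ^ d0 = a6
byte 6: ba ^ 8a = 30
byte 7: 86 ^ 89 = 0f
byte 8: c5 ^ 5e = 9b
byte 9: b2 ^ 80 = 32
byte 10: 92 ^ 80 = 12
byte 11: 0e ^ e9 = e7
byte 12: be ^ d0 = 6e

931e665092a6300f9b3212e76e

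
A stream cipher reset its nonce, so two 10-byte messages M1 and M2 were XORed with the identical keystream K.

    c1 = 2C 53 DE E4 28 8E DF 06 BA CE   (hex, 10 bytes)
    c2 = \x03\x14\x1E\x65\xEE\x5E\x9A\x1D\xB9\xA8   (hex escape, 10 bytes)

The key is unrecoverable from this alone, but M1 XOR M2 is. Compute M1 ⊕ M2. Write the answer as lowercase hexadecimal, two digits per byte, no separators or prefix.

c1 ⊕ c2 = (M1 ⊕ K) ⊕ (M2 ⊕ K) = M1 ⊕ M2 — the shared key cancels under XOR.
00101100 ⊕ 00000011 = 00101111
01010011 ⊕ 00010100 = 01000111
11011110 ⊕ 00011110 = 11000000
11100100 ⊕ 01100101 = 10000001
00101000 ⊕ 11101110 = 11000110
10001110 ⊕ 01011110 = 11010000
11011111 ⊕ 10011010 = 01000101
00000110 ⊕ 00011101 = 00011011
10111010 ⊕ 10111001 = 00000011
11001110 ⊕ 10101000 = 01100110

2f47c081c6d0451b0366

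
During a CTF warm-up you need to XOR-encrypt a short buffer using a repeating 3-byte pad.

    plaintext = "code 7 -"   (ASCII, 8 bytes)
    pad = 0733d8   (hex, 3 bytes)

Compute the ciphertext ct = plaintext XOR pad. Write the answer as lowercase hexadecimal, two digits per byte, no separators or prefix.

645cbc6213ef271e

The 3-byte key repeats, so the effective keystream is 07 33 d8 07 33 d8 07 33.
byte 0: 01100011 xor 00000111 = 01100100
byte 1: 01101111 xor 00110011 = 01011100
byte 2: 01100100 xor 11011000 = 10111100
byte 3: 01100101 xor 00000111 = 01100010
byte 4: 00100000 xor 00110011 = 00010011
byte 5: 00110111 xor 11011000 = 11101111
byte 6: 00100000 xor 00000111 = 00100111
byte 7: 00101101 xor 00110011 = 00011110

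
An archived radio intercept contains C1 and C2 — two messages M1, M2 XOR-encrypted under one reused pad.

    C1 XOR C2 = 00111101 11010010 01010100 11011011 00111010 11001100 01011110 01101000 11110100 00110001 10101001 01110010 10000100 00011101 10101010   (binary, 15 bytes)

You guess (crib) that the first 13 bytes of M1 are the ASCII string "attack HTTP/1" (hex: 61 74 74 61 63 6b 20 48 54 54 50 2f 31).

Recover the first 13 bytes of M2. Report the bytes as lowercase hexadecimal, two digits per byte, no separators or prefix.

5ca620ba59a77e20a065f95db5

Since C1 ⊕ C2 = M1 ⊕ M2, XORing with the guessed M1 bytes yields the corresponding M2 bytes: M2 = (C1 ⊕ C2) ⊕ M1.
byte 0: 3d XOR 61 = 5c
byte 1: d2 XOR 74 = a6
byte 2: 54 XOR 74 = 20
byte 3: db XOR 61 = ba
byte 4: 3a XOR 63 = 59
byte 5: cc XOR 6b = a7
byte 6: 5e XOR 20 = 7e
byte 7: 68 XOR 48 = 20
byte 8: f4 XOR 54 = a0
byte 9: 31 XOR 54 = 65
byte 10: a9 XOR 50 = f9
byte 11: 72 XOR 2f = 5d
byte 12: 84 XOR 31 = b5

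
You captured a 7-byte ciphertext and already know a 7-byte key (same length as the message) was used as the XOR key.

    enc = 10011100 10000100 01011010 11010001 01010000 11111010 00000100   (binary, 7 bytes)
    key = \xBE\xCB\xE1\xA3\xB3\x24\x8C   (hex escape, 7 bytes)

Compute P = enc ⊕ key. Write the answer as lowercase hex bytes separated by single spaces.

XOR is its own inverse, so applying the key byte-wise gives the result directly.
9c ⊕ be = 22
84 ⊕ cb = 4f
5a ⊕ e1 = bb
d1 ⊕ a3 = 72
50 ⊕ b3 = e3
fa ⊕ 24 = de
04 ⊕ 8c = 88

22 4f bb 72 e3 de 88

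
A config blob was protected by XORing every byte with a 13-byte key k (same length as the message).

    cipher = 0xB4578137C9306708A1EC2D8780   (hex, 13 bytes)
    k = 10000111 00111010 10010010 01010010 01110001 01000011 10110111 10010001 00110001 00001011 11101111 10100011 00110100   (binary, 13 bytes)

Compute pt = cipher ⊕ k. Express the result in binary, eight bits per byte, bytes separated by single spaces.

00110011 01101101 00010011 01100101 10111000 01110011 11010000 10011001 10010000 11100111 11000010 00100100 10110100

XOR is its own inverse, so applying the key byte-wise gives the result directly.
b4 ⊕ 87 = 33
57 ⊕ 3a = 6d
81 ⊕ 92 = 13
37 ⊕ 52 = 65
c9 ⊕ 71 = b8
30 ⊕ 43 = 73
67 ⊕ b7 = d0
08 ⊕ 91 = 99
a1 ⊕ 31 = 90
ec ⊕ 0b = e7
2d ⊕ ef = c2
87 ⊕ a3 = 24
80 ⊕ 34 = b4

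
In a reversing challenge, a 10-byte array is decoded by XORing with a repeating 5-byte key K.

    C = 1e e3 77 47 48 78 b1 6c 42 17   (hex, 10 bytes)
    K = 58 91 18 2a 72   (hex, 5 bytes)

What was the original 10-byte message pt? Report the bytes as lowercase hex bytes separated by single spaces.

The 5-byte key repeats, so the effective keystream is 58 91 18 2a 72 58 91 18 2a 72.
byte 0: 00011110 xor 01011000 = 01000110
byte 1: 11100011 xor 10010001 = 01110010
byte 2: 01110111 xor 00011000 = 01101111
byte 3: 01000111 xor 00101010 = 01101101
byte 4: 01001000 xor 01110010 = 00111010
byte 5: 01111000 xor 01011000 = 00100000
byte 6: 10110001 xor 10010001 = 00100000
byte 7: 01101100 xor 00011000 = 01110100
byte 8: 01000010 xor 00101010 = 01101000
byte 9: 00010111 xor 01110010 = 01100101

46 72 6f 6d 3a 20 20 74 68 65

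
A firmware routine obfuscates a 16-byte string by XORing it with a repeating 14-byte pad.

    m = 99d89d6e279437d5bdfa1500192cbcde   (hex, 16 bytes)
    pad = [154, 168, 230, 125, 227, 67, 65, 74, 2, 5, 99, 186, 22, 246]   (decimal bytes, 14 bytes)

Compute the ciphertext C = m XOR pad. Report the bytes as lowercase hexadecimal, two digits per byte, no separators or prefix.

The 14-byte key repeats, so the effective keystream is 9a a8 e6 7d e3 43 41 4a 02 05 63 ba 16 f6 9a a8.
byte 0: 10011001 xor 10011010 = 00000011
byte 1: 11011000 xor 10101000 = 01110000
byte 2: 10011101 xor 11100110 = 01111011
byte 3: 01101110 xor 01111101 = 00010011
byte 4: 00100111 xor 11100011 = 11000100
byte 5: 10010100 xor 01000011 = 11010111
byte 6: 00110111 xor 01000001 = 01110110
byte 7: 11010101 xor 01001010 = 10011111
byte 8: 10111101 xor 00000010 = 10111111
byte 9: 11111010 xor 00000101 = 11111111
byte 10: 00010101 xor 01100011 = 01110110
byte 11: 00000000 xor 10111010 = 10111010
byte 12: 00011001 xor 00010110 = 00001111
byte 13: 00101100 xor 11110110 = 11011010
byte 14: 10111100 xor 10011010 = 00100110
byte 15: 11011110 xor 10101000 = 01110110

03707b13c4d7769fbfff76ba0fda2676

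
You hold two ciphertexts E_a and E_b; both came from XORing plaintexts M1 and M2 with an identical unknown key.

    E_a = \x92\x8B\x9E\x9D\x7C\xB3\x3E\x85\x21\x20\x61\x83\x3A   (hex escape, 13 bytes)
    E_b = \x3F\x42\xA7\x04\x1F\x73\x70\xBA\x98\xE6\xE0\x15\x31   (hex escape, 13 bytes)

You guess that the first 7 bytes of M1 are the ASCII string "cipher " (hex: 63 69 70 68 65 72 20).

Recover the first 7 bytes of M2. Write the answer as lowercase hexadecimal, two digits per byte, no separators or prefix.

First, E_a ⊕ E_b = (M1 ⊕ K) ⊕ (M2 ⊕ K) = M1 ⊕ M2, so the key drops out. Then M2 = (M1 ⊕ M2) ⊕ M1 over the first 7 bytes.
byte 0: (92 XOR 3f) XOR 63 = ad XOR 63 = ce
byte 1: (8b XOR 42) XOR 69 = c9 XOR 69 = a0
byte 2: (9e XOR a7) XOR 70 = 39 XOR 70 = 49
byte 3: (9d XOR 04) XOR 68 = 99 XOR 68 = f1
byte 4: (7c XOR 1f) XOR 65 = 63 XOR 65 = 06
byte 5: (b3 XOR 73) XOR 72 = c0 XOR 72 = b2
byte 6: (3e XOR 70) XOR 20 = 4e XOR 20 = 6e

cea049f106b26e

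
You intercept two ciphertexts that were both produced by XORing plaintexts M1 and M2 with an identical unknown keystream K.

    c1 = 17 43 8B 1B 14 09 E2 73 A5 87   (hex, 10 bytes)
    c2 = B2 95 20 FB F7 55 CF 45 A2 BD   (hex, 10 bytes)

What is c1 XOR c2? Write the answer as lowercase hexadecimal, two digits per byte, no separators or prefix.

c1 ⊕ c2 = (M1 ⊕ K) ⊕ (M2 ⊕ K) = M1 ⊕ M2 — the shared key cancels under XOR.
byte 0: 17 ^ b2 = a5
byte 1: 43 ^ 95 = d6
byte 2: 8b ^ 20 = ab
byte 3: 1b ^ fb = e0
byte 4: 14 ^ f7 = e3
byte 5: 09 ^ 55 = 5c
byte 6: e2 ^ cf = 2d
byte 7: 73 ^ 45 = 36
byte 8: a5 ^ a2 = 07
byte 9: 87 ^ bd = 3a

a5d6abe0e35c2d36073a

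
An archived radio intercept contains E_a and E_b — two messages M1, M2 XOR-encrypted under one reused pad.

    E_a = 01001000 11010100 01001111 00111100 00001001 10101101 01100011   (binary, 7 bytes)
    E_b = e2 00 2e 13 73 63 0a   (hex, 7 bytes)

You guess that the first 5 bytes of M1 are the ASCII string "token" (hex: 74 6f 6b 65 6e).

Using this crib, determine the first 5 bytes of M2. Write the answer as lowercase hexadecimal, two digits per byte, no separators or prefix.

First, E_a ⊕ E_b = (M1 ⊕ K) ⊕ (M2 ⊕ K) = M1 ⊕ M2, so the key drops out. Then M2 = (M1 ⊕ M2) ⊕ M1 over the first 5 bytes.
byte 0: (48 ^ e2) ^ 74 = aa ^ 74 = de
byte 1: (d4 ^ 00) ^ 6f = d4 ^ 6f = bb
byte 2: (4f ^ 2e) ^ 6b = 61 ^ 6b = 0a
byte 3: (3c ^ 13) ^ 65 = 2f ^ 65 = 4a
byte 4: (09 ^ 73) ^ 6e = 7a ^ 6e = 14

debb0a4a14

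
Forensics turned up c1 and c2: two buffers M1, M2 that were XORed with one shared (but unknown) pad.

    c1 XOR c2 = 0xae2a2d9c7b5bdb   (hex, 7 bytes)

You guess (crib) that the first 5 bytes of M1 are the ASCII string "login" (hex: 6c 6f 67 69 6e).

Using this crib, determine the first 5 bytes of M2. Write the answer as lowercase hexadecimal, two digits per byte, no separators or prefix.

Since c1 ⊕ c2 = M1 ⊕ M2, XORing with the guessed M1 bytes yields the corresponding M2 bytes: M2 = (c1 ⊕ c2) ⊕ M1.
byte 0: ae XOR 6c = c2
byte 1: 2a XOR 6f = 45
byte 2: 2d XOR 67 = 4a
byte 3: 9c XOR 69 = f5
byte 4: 7b XOR 6e = 15

c2454af515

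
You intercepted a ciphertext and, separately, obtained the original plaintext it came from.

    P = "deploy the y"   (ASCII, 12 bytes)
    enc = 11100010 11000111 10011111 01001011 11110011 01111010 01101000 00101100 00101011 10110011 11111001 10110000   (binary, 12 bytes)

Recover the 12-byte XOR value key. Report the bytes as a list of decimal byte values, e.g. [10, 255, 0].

[134, 162, 239, 39, 156, 3, 72, 88, 67, 214, 217, 201]

Since enc = P ⊕ key, XORing both sides with P gives key = P ⊕ enc.
64 ⊕ e2 = 86
65 ⊕ c7 = a2
70 ⊕ 9f = ef
6c ⊕ 4b = 27
6f ⊕ f3 = 9c
79 ⊕ 7a = 03
20 ⊕ 68 = 48
74 ⊕ 2c = 58
68 ⊕ 2b = 43
65 ⊕ b3 = d6
20 ⊕ f9 = d9
79 ⊕ b0 = c9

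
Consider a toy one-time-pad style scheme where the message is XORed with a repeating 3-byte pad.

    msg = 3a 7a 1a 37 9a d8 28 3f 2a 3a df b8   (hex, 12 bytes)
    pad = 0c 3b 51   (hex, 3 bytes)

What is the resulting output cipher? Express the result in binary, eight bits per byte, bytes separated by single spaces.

00110110 01000001 01001011 00111011 10100001 10001001 00100100 00000100 01111011 00110110 11100100 11101001

The 3-byte key repeats, so the effective keystream is 0c 3b 51 0c 3b 51 0c 3b 51 0c 3b 51.
byte 0: 3a xor 0c = 36
byte 1: 7a xor 3b = 41
byte 2: 1a xor 51 = 4b
byte 3: 37 xor 0c = 3b
byte 4: 9a xor 3b = a1
byte 5: d8 xor 51 = 89
byte 6: 28 xor 0c = 24
byte 7: 3f xor 3b = 04
byte 8: 2a xor 51 = 7b
byte 9: 3a xor 0c = 36
byte 10: df xor 3b = e4
byte 11: b8 xor 51 = e9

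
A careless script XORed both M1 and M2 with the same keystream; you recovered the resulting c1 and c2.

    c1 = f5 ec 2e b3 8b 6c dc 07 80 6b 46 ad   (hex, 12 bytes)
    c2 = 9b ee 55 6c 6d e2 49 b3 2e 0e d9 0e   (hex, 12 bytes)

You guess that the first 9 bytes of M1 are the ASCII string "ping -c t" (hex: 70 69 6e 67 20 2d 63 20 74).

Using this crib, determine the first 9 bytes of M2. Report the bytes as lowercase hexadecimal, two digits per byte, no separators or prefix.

1e6b15b8c6a3f694da

First, c1 ⊕ c2 = (M1 ⊕ K) ⊕ (M2 ⊕ K) = M1 ⊕ M2, so the key drops out. Then M2 = (M1 ⊕ M2) ⊕ M1 over the first 9 bytes.
byte 0: (f5 XOR 9b) XOR 70 = 6e XOR 70 = 1e
byte 1: (ec XOR ee) XOR 69 = 02 XOR 69 = 6b
byte 2: (2e XOR 55) XOR 6e = 7b XOR 6e = 15
byte 3: (b3 XOR 6c) XOR 67 = df XOR 67 = b8
byte 4: (8b XOR 6d) XOR 20 = e6 XOR 20 = c6
byte 5: (6c XOR e2) XOR 2d = 8e XOR 2d = a3
byte 6: (dc XOR 49) XOR 63 = 95 XOR 63 = f6
byte 7: (07 XOR b3) XOR 20 = b4 XOR 20 = 94
byte 8: (80 XOR 2e) XOR 74 = ae XOR 74 = da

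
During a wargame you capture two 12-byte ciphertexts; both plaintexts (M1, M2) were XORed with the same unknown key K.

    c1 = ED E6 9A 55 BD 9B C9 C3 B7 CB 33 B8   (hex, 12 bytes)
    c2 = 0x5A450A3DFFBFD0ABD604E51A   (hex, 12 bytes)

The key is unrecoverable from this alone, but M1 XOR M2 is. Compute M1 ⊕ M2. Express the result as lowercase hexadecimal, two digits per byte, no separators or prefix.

c1 ⊕ c2 = (M1 ⊕ K) ⊕ (M2 ⊕ K) = M1 ⊕ M2 — the shared key cancels under XOR.
237 ⊕  90 = 183
230 ⊕  69 = 163
154 ⊕  10 = 144
 85 ⊕  61 = 104
189 ⊕ 255 =  66
155 ⊕ 191 =  36
201 ⊕ 208 =  25
195 ⊕ 171 = 104
183 ⊕ 214 =  97
203 ⊕   4 = 207
 51 ⊕ 229 = 214
184 ⊕  26 = 162

b7a390684224196861cfd6a2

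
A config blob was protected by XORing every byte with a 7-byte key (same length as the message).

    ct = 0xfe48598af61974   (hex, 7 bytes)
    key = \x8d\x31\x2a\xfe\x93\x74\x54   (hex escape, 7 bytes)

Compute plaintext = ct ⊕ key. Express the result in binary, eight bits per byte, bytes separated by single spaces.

01110011 01111001 01110011 01110100 01100101 01101101 00100000

XOR is its own inverse, so applying the key byte-wise gives the result directly.
fe xor 8d = 73
48 xor 31 = 79
59 xor 2a = 73
8a xor fe = 74
f6 xor 93 = 65
19 xor 74 = 6d
74 xor 54 = 20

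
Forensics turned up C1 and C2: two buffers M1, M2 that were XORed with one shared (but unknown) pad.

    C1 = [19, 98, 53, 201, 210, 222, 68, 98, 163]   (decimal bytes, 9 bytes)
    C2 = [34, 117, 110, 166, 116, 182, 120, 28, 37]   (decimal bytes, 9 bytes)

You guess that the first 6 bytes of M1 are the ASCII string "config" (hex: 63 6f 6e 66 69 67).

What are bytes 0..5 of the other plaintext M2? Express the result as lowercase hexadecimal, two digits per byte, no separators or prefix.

First, C1 ⊕ C2 = (M1 ⊕ K) ⊕ (M2 ⊕ K) = M1 ⊕ M2, so the key drops out. Then M2 = (M1 ⊕ M2) ⊕ M1 over the first 6 bytes.
byte 0: (13 ⊕ 22) ⊕ 63 = 31 ⊕ 63 = 52
byte 1: (62 ⊕ 75) ⊕ 6f = 17 ⊕ 6f = 78
byte 2: (35 ⊕ 6e) ⊕ 6e = 5b ⊕ 6e = 35
byte 3: (c9 ⊕ a6) ⊕ 66 = 6f ⊕ 66 = 09
byte 4: (d2 ⊕ 74) ⊕ 69 = a6 ⊕ 69 = cf
byte 5: (de ⊕ b6) ⊕ 67 = 68 ⊕ 67 = 0f

52783509cf0f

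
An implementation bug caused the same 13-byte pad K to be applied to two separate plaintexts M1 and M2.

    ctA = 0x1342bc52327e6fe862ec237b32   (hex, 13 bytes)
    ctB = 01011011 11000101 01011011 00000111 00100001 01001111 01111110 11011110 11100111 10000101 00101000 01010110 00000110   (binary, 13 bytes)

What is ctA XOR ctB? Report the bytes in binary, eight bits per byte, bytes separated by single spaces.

01001000 10000111 11100111 01010101 00010011 00110001 00010001 00110110 10000101 01101001 00001011 00101101 00110100

ctA ⊕ ctB = (M1 ⊕ K) ⊕ (M2 ⊕ K) = M1 ⊕ M2 — the shared key cancels under XOR.
00010011 XOR 01011011 = 01001000
01000010 XOR 11000101 = 10000111
10111100 XOR 01011011 = 11100111
01010010 XOR 00000111 = 01010101
00110010 XOR 00100001 = 00010011
01111110 XOR 01001111 = 00110001
01101111 XOR 01111110 = 00010001
11101000 XOR 11011110 = 00110110
01100010 XOR 11100111 = 10000101
11101100 XOR 10000101 = 01101001
00100011 XOR 00101000 = 00001011
01111011 XOR 01010110 = 00101101
00110010 XOR 00000110 = 00110100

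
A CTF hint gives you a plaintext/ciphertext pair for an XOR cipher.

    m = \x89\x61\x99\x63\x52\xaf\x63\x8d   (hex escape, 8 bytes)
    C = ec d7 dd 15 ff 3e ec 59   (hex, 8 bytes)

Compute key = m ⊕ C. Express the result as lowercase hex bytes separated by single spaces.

65 b6 44 76 ad 91 8f d4

Since C = m ⊕ key, XORing both sides with m gives key = m ⊕ C.
89 XOR ec = 65
61 XOR d7 = b6
99 XOR dd = 44
63 XOR 15 = 76
52 XOR ff = ad
af XOR 3e = 91
63 XOR ec = 8f
8d XOR 59 = d4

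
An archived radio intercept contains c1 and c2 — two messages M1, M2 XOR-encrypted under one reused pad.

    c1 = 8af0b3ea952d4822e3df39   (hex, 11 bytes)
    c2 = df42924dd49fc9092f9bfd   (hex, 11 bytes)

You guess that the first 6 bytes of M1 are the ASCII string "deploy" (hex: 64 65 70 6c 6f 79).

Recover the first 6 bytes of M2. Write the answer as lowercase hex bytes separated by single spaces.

31 d7 51 cb 2e cb

First, c1 ⊕ c2 = (M1 ⊕ K) ⊕ (M2 ⊕ K) = M1 ⊕ M2, so the key drops out. Then M2 = (M1 ⊕ M2) ⊕ M1 over the first 6 bytes.
byte 0: (8a ^ df) ^ 64 = 55 ^ 64 = 31
byte 1: (f0 ^ 42) ^ 65 = b2 ^ 65 = d7
byte 2: (b3 ^ 92) ^ 70 = 21 ^ 70 = 51
byte 3: (ea ^ 4d) ^ 6c = a7 ^ 6c = cb
byte 4: (95 ^ d4) ^ 6f = 41 ^ 6f = 2e
byte 5: (2d ^ 9f) ^ 79 = b2 ^ 79 = cb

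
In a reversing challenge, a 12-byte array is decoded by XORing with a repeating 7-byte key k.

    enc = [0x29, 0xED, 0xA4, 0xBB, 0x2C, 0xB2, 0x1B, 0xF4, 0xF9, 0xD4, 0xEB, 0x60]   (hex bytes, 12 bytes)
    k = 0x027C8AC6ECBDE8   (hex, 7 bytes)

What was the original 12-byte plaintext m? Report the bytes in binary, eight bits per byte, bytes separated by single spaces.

The 7-byte key repeats, so the effective keystream is 02 7c 8a c6 ec bd e8 02 7c 8a c6 ec.
byte 0: 29 ⊕ 02 = 2b
byte 1: ed ⊕ 7c = 91
byte 2: a4 ⊕ 8a = 2e
byte 3: bb ⊕ c6 = 7d
byte 4: 2c ⊕ ec = c0
byte 5: b2 ⊕ bd = 0f
byte 6: 1b ⊕ e8 = f3
byte 7: f4 ⊕ 02 = f6
byte 8: f9 ⊕ 7c = 85
byte 9: d4 ⊕ 8a = 5e
byte 10: eb ⊕ c6 = 2d
byte 11: 60 ⊕ ec = 8c

00101011 10010001 00101110 01111101 11000000 00001111 11110011 11110110 10000101 01011110 00101101 10001100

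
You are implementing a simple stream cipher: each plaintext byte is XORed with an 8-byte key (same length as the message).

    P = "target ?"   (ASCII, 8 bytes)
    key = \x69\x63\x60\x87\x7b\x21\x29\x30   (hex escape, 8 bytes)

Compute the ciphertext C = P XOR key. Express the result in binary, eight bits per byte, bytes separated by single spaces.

00011101 00000010 00010010 11100000 00011110 01010101 00001001 00001111

XOR is its own inverse, so applying the key byte-wise gives the result directly.
74 xor 69 = 1d
61 xor 63 = 02
72 xor 60 = 12
67 xor 87 = e0
65 xor 7b = 1e
74 xor 21 = 55
20 xor 29 = 09
3f xor 30 = 0f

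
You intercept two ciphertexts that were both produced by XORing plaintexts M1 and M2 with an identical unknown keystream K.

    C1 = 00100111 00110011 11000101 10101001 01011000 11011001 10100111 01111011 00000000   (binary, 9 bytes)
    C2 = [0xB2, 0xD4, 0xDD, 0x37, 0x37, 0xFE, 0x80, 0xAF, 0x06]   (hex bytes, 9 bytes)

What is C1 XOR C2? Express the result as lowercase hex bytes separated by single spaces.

95 e7 18 9e 6f 27 27 d4 06

C1 ⊕ C2 = (M1 ⊕ K) ⊕ (M2 ⊕ K) = M1 ⊕ M2 — the shared key cancels under XOR.
00100111 ^ 10110010 = 10010101
00110011 ^ 11010100 = 11100111
11000101 ^ 11011101 = 00011000
10101001 ^ 00110111 = 10011110
01011000 ^ 00110111 = 01101111
11011001 ^ 11111110 = 00100111
10100111 ^ 10000000 = 00100111
01111011 ^ 10101111 = 11010100
00000000 ^ 00000110 = 00000110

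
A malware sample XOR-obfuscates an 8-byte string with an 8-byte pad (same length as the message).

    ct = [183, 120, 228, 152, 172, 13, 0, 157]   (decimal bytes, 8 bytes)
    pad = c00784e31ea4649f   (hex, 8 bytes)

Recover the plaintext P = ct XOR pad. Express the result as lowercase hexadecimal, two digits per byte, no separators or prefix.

777f607bb2a96402

byte 0: 10110111 XOR 11000000 = 01110111
byte 1: 01111000 XOR 00000111 = 01111111
byte 2: 11100100 XOR 10000100 = 01100000
byte 3: 10011000 XOR 11100011 = 01111011
byte 4: 10101100 XOR 00011110 = 10110010
byte 5: 00001101 XOR 10100100 = 10101001
byte 6: 00000000 XOR 01100100 = 01100100
byte 7: 10011101 XOR 10011111 = 00000010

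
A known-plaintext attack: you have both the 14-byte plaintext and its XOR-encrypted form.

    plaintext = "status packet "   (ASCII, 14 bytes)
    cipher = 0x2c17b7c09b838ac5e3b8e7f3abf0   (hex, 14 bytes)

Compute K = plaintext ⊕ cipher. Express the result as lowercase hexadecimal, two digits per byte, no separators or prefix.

5f63d6b4eef0aab582db8c96dfd0

Since cipher = plaintext ⊕ K, XORing both sides with plaintext gives K = plaintext ⊕ cipher.
115 ⊕  44 =  95
116 ⊕  23 =  99
 97 ⊕ 183 = 214
116 ⊕ 192 = 180
117 ⊕ 155 = 238
115 ⊕ 131 = 240
 32 ⊕ 138 = 170
112 ⊕ 197 = 181
 97 ⊕ 227 = 130
 99 ⊕ 184 = 219
107 ⊕ 231 = 140
101 ⊕ 243 = 150
116 ⊕ 171 = 223
 32 ⊕ 240 = 208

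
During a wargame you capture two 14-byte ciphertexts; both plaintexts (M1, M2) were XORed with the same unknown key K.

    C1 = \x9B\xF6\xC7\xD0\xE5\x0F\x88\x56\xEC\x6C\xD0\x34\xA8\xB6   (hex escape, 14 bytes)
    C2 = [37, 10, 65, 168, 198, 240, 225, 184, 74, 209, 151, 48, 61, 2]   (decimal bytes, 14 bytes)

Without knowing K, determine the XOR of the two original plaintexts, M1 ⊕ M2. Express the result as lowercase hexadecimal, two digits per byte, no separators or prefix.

befc867823ff69eea6bd470495b4

C1 ⊕ C2 = (M1 ⊕ K) ⊕ (M2 ⊕ K) = M1 ⊕ M2 — the shared key cancels under XOR.
9b XOR 25 = be
f6 XOR 0a = fc
c7 XOR 41 = 86
d0 XOR a8 = 78
e5 XOR c6 = 23
0f XOR f0 = ff
88 XOR e1 = 69
56 XOR b8 = ee
ec XOR 4a = a6
6c XOR d1 = bd
d0 XOR 97 = 47
34 XOR 30 = 04
a8 XOR 3d = 95
b6 XOR 02 = b4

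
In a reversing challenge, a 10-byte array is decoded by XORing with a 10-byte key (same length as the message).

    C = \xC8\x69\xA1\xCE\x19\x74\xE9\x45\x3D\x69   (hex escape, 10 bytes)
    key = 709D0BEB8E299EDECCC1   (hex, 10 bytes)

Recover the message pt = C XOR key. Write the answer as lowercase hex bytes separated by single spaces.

byte 0: c8 ⊕ 70 = b8
byte 1: 69 ⊕ 9d = f4
byte 2: a1 ⊕ 0b = aa
byte 3: ce ⊕ eb = 25
byte 4: 19 ⊕ 8e = 97
byte 5: 74 ⊕ 29 = 5d
byte 6: e9 ⊕ 9e = 77
byte 7: 45 ⊕ de = 9b
byte 8: 3d ⊕ cc = f1
byte 9: 69 ⊕ c1 = a8

b8 f4 aa 25 97 5d 77 9b f1 a8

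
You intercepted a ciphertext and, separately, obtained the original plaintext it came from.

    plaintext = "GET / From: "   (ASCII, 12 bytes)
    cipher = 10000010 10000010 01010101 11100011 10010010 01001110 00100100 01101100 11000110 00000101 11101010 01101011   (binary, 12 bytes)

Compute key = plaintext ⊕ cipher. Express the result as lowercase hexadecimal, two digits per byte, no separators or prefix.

Since cipher = plaintext ⊕ key, XORing both sides with plaintext gives key = plaintext ⊕ cipher.
47 xor 82 = c5
45 xor 82 = c7
54 xor 55 = 01
20 xor e3 = c3
2f xor 92 = bd
20 xor 4e = 6e
46 xor 24 = 62
72 xor 6c = 1e
6f xor c6 = a9
6d xor 05 = 68
3a xor ea = d0
20 xor 6b = 4b

c5c701c3bd6e621ea968d04b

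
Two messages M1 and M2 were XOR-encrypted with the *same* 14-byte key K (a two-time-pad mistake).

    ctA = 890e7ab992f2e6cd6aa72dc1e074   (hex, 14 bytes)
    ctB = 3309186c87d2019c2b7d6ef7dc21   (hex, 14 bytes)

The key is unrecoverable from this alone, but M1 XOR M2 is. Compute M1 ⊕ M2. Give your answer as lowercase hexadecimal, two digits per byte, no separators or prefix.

ctA ⊕ ctB = (M1 ⊕ K) ⊕ (M2 ⊕ K) = M1 ⊕ M2 — the shared key cancels under XOR.
10001001 ⊕ 00110011 = 10111010
00001110 ⊕ 00001001 = 00000111
01111010 ⊕ 00011000 = 01100010
10111001 ⊕ 01101100 = 11010101
10010010 ⊕ 10000111 = 00010101
11110010 ⊕ 11010010 = 00100000
11100110 ⊕ 00000001 = 11100111
11001101 ⊕ 10011100 = 01010001
01101010 ⊕ 00101011 = 01000001
10100111 ⊕ 01111101 = 11011010
00101101 ⊕ 01101110 = 01000011
11000001 ⊕ 11110111 = 00110110
11100000 ⊕ 11011100 = 00111100
01110100 ⊕ 00100001 = 01010101

ba0762d51520e75141da43363c55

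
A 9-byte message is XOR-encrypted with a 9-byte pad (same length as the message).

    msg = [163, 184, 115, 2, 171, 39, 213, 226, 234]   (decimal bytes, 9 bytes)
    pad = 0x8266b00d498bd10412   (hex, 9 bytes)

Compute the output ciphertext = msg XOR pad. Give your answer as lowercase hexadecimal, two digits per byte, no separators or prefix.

byte 0: a3 ⊕ 82 = 21
byte 1: b8 ⊕ 66 = de
byte 2: 73 ⊕ b0 = c3
byte 3: 02 ⊕ 0d = 0f
byte 4: ab ⊕ 49 = e2
byte 5: 27 ⊕ 8b = ac
byte 6: d5 ⊕ d1 = 04
byte 7: e2 ⊕ 04 = e6
byte 8: ea ⊕ 12 = f8

21dec30fe2ac04e6f8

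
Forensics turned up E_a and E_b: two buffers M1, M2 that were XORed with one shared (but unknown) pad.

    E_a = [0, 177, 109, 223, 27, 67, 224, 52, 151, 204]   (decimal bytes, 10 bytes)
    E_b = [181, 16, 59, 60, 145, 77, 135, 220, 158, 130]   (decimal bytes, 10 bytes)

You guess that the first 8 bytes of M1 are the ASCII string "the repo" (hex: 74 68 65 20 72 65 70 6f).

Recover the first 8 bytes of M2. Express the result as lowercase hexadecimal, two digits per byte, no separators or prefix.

First, E_a ⊕ E_b = (M1 ⊕ K) ⊕ (M2 ⊕ K) = M1 ⊕ M2, so the key drops out. Then M2 = (M1 ⊕ M2) ⊕ M1 over the first 8 bytes.
byte 0: (00 ^ b5) ^ 74 = b5 ^ 74 = c1
byte 1: (b1 ^ 10) ^ 68 = a1 ^ 68 = c9
byte 2: (6d ^ 3b) ^ 65 = 56 ^ 65 = 33
byte 3: (df ^ 3c) ^ 20 = e3 ^ 20 = c3
byte 4: (1b ^ 91) ^ 72 = 8a ^ 72 = f8
byte 5: (43 ^ 4d) ^ 65 = 0e ^ 65 = 6b
byte 6: (e0 ^ 87) ^ 70 = 67 ^ 70 = 17
byte 7: (34 ^ dc) ^ 6f = e8 ^ 6f = 87

c1c933c3f86b1787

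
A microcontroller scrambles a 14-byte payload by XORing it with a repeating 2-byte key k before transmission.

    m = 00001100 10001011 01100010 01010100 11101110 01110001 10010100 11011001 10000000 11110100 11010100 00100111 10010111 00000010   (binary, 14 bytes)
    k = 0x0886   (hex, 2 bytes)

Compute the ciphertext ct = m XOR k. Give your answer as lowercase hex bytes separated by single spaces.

The 2-byte key repeats, so the effective keystream is 08 86 08 86 08 86 08 86 08 86 08 86 08 86.
byte 0: 00001100 XOR 00001000 = 00000100
byte 1: 10001011 XOR 10000110 = 00001101
byte 2: 01100010 XOR 00001000 = 01101010
byte 3: 01010100 XOR 10000110 = 11010010
byte 4: 11101110 XOR 00001000 = 11100110
byte 5: 01110001 XOR 10000110 = 11110111
byte 6: 10010100 XOR 00001000 = 10011100
byte 7: 11011001 XOR 10000110 = 01011111
byte 8: 10000000 XOR 00001000 = 10001000
byte 9: 11110100 XOR 10000110 = 01110010
byte 10: 11010100 XOR 00001000 = 11011100
byte 11: 00100111 XOR 10000110 = 10100001
byte 12: 10010111 XOR 00001000 = 10011111
byte 13: 00000010 XOR 10000110 = 10000100

04 0d 6a d2 e6 f7 9c 5f 88 72 dc a1 9f 84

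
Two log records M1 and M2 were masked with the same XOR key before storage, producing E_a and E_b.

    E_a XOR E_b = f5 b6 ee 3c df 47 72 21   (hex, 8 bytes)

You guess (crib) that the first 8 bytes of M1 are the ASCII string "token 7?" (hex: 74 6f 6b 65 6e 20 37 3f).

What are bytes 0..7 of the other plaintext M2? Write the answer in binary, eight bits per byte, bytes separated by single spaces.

10000001 11011001 10000101 01011001 10110001 01100111 01000101 00011110

Since E_a ⊕ E_b = M1 ⊕ M2, XORing with the guessed M1 bytes yields the corresponding M2 bytes: M2 = (E_a ⊕ E_b) ⊕ M1.
11110101 ⊕ 01110100 = 10000001
10110110 ⊕ 01101111 = 11011001
11101110 ⊕ 01101011 = 10000101
00111100 ⊕ 01100101 = 01011001
11011111 ⊕ 01101110 = 10110001
01000111 ⊕ 00100000 = 01100111
01110010 ⊕ 00110111 = 01000101
00100001 ⊕ 00111111 = 00011110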